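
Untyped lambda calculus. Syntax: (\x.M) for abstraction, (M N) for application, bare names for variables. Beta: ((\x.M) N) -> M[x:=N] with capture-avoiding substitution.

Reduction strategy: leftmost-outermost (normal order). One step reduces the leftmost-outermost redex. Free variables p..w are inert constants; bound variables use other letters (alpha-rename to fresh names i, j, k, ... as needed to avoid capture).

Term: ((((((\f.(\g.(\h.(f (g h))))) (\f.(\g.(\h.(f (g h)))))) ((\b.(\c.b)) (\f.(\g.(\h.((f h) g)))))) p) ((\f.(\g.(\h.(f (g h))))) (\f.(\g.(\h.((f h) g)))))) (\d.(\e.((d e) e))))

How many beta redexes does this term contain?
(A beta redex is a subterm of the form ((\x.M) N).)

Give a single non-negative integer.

Term: ((((((\f.(\g.(\h.(f (g h))))) (\f.(\g.(\h.(f (g h)))))) ((\b.(\c.b)) (\f.(\g.(\h.((f h) g)))))) p) ((\f.(\g.(\h.(f (g h))))) (\f.(\g.(\h.((f h) g)))))) (\d.(\e.((d e) e))))
  Redex: ((\f.(\g.(\h.(f (g h))))) (\f.(\g.(\h.(f (g h))))))
  Redex: ((\b.(\c.b)) (\f.(\g.(\h.((f h) g)))))
  Redex: ((\f.(\g.(\h.(f (g h))))) (\f.(\g.(\h.((f h) g)))))
Total redexes: 3

Answer: 3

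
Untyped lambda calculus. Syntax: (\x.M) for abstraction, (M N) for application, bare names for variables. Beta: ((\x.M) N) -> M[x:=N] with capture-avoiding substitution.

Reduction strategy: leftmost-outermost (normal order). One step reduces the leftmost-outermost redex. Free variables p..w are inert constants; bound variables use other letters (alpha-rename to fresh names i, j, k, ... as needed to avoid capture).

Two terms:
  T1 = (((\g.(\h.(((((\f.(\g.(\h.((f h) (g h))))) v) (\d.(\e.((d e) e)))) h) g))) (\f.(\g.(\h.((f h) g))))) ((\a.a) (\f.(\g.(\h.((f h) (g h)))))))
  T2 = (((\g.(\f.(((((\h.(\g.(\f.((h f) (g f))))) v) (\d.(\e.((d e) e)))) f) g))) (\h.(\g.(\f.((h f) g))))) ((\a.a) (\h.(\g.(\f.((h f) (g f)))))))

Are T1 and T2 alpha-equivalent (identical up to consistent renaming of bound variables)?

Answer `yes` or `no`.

Term 1: (((\g.(\h.(((((\f.(\g.(\h.((f h) (g h))))) v) (\d.(\e.((d e) e)))) h) g))) (\f.(\g.(\h.((f h) g))))) ((\a.a) (\f.(\g.(\h.((f h) (g h)))))))
Term 2: (((\g.(\f.(((((\h.(\g.(\f.((h f) (g f))))) v) (\d.(\e.((d e) e)))) f) g))) (\h.(\g.(\f.((h f) g))))) ((\a.a) (\h.(\g.(\f.((h f) (g f)))))))
Alpha-equivalence: compare structure up to binder renaming.
Result: True

Answer: yes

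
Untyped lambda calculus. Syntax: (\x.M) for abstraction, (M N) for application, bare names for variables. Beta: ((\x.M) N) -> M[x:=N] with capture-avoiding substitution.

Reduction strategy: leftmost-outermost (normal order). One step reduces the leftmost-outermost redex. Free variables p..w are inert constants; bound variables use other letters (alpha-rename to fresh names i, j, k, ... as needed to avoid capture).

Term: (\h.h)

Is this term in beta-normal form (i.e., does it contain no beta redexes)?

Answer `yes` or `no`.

Term: (\h.h)
No beta redexes found.

Answer: yes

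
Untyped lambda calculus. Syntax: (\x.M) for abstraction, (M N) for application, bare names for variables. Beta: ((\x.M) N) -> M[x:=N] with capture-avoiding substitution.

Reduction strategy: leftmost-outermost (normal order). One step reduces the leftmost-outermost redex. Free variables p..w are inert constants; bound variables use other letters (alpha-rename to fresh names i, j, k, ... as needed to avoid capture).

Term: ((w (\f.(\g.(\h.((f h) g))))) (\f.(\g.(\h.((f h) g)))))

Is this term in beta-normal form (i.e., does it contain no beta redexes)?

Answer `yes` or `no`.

Answer: yes

Derivation:
Term: ((w (\f.(\g.(\h.((f h) g))))) (\f.(\g.(\h.((f h) g)))))
No beta redexes found.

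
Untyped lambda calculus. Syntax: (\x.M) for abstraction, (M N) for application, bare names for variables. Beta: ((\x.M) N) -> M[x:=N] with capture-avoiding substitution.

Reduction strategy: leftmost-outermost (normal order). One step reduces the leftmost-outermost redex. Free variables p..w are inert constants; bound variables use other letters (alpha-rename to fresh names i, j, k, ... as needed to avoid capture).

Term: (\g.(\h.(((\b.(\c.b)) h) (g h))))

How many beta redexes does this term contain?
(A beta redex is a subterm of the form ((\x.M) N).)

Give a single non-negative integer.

Answer: 1

Derivation:
Term: (\g.(\h.(((\b.(\c.b)) h) (g h))))
  Redex: ((\b.(\c.b)) h)
Total redexes: 1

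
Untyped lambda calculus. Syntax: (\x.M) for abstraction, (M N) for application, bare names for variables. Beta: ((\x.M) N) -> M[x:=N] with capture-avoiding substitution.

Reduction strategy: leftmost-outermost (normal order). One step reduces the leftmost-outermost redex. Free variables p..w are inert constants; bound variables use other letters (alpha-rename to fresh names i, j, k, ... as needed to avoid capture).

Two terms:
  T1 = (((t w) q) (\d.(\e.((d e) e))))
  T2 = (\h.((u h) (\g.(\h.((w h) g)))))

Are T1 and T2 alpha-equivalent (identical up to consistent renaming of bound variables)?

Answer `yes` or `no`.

Answer: no

Derivation:
Term 1: (((t w) q) (\d.(\e.((d e) e))))
Term 2: (\h.((u h) (\g.(\h.((w h) g)))))
Alpha-equivalence: compare structure up to binder renaming.
Result: False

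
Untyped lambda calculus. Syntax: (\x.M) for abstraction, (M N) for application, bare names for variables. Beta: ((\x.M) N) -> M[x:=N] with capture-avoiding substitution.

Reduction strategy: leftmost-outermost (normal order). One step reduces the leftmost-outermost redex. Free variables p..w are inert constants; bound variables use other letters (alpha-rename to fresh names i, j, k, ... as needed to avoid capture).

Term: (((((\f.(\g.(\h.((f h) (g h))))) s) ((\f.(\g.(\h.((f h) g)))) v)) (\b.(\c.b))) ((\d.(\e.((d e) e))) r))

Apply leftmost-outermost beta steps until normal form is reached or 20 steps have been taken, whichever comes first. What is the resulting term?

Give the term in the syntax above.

Answer: (((s (\b.(\c.b))) (\h.((v h) (\b.(\c.b))))) (\e.((r e) e)))

Derivation:
Step 0: (((((\f.(\g.(\h.((f h) (g h))))) s) ((\f.(\g.(\h.((f h) g)))) v)) (\b.(\c.b))) ((\d.(\e.((d e) e))) r))
Step 1: ((((\g.(\h.((s h) (g h)))) ((\f.(\g.(\h.((f h) g)))) v)) (\b.(\c.b))) ((\d.(\e.((d e) e))) r))
Step 2: (((\h.((s h) (((\f.(\g.(\h.((f h) g)))) v) h))) (\b.(\c.b))) ((\d.(\e.((d e) e))) r))
Step 3: (((s (\b.(\c.b))) (((\f.(\g.(\h.((f h) g)))) v) (\b.(\c.b)))) ((\d.(\e.((d e) e))) r))
Step 4: (((s (\b.(\c.b))) ((\g.(\h.((v h) g))) (\b.(\c.b)))) ((\d.(\e.((d e) e))) r))
Step 5: (((s (\b.(\c.b))) (\h.((v h) (\b.(\c.b))))) ((\d.(\e.((d e) e))) r))
Step 6: (((s (\b.(\c.b))) (\h.((v h) (\b.(\c.b))))) (\e.((r e) e)))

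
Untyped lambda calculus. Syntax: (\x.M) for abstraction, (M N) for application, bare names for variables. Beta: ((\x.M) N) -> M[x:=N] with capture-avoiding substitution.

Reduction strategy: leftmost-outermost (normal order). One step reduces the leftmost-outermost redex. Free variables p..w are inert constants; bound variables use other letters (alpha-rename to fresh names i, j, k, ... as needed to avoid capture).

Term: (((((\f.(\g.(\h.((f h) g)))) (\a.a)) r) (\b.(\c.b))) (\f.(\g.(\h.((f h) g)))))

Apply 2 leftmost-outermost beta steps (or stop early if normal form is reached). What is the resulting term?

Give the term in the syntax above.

Answer: (((\h.(((\a.a) h) r)) (\b.(\c.b))) (\f.(\g.(\h.((f h) g)))))

Derivation:
Step 0: (((((\f.(\g.(\h.((f h) g)))) (\a.a)) r) (\b.(\c.b))) (\f.(\g.(\h.((f h) g)))))
Step 1: ((((\g.(\h.(((\a.a) h) g))) r) (\b.(\c.b))) (\f.(\g.(\h.((f h) g)))))
Step 2: (((\h.(((\a.a) h) r)) (\b.(\c.b))) (\f.(\g.(\h.((f h) g)))))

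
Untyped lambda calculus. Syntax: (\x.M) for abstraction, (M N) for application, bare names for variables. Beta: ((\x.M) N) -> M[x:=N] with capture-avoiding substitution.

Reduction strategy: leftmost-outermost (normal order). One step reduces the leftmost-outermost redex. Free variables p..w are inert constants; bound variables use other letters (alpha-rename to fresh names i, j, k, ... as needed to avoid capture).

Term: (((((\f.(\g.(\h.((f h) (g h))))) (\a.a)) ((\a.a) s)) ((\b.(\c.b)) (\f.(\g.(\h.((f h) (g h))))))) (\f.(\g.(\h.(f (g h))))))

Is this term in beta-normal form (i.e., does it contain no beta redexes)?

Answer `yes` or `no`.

Answer: no

Derivation:
Term: (((((\f.(\g.(\h.((f h) (g h))))) (\a.a)) ((\a.a) s)) ((\b.(\c.b)) (\f.(\g.(\h.((f h) (g h))))))) (\f.(\g.(\h.(f (g h))))))
Found 3 beta redex(es).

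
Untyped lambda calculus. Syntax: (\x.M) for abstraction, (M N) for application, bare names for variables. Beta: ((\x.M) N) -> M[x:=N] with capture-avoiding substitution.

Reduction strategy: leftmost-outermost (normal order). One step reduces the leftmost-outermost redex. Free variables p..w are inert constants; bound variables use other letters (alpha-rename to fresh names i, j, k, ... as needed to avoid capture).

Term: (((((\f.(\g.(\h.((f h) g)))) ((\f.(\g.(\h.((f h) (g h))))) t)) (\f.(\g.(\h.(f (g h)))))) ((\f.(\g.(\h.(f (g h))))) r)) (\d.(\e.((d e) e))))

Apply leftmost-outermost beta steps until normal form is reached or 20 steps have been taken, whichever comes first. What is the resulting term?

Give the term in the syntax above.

Step 0: (((((\f.(\g.(\h.((f h) g)))) ((\f.(\g.(\h.((f h) (g h))))) t)) (\f.(\g.(\h.(f (g h)))))) ((\f.(\g.(\h.(f (g h))))) r)) (\d.(\e.((d e) e))))
Step 1: ((((\g.(\h.((((\f.(\g.(\h.((f h) (g h))))) t) h) g))) (\f.(\g.(\h.(f (g h)))))) ((\f.(\g.(\h.(f (g h))))) r)) (\d.(\e.((d e) e))))
Step 2: (((\h.((((\f.(\g.(\h.((f h) (g h))))) t) h) (\f.(\g.(\h.(f (g h))))))) ((\f.(\g.(\h.(f (g h))))) r)) (\d.(\e.((d e) e))))
Step 3: (((((\f.(\g.(\h.((f h) (g h))))) t) ((\f.(\g.(\h.(f (g h))))) r)) (\f.(\g.(\h.(f (g h)))))) (\d.(\e.((d e) e))))
Step 4: ((((\g.(\h.((t h) (g h)))) ((\f.(\g.(\h.(f (g h))))) r)) (\f.(\g.(\h.(f (g h)))))) (\d.(\e.((d e) e))))
Step 5: (((\h.((t h) (((\f.(\g.(\h.(f (g h))))) r) h))) (\f.(\g.(\h.(f (g h)))))) (\d.(\e.((d e) e))))
Step 6: (((t (\f.(\g.(\h.(f (g h)))))) (((\f.(\g.(\h.(f (g h))))) r) (\f.(\g.(\h.(f (g h))))))) (\d.(\e.((d e) e))))
Step 7: (((t (\f.(\g.(\h.(f (g h)))))) ((\g.(\h.(r (g h)))) (\f.(\g.(\h.(f (g h))))))) (\d.(\e.((d e) e))))
Step 8: (((t (\f.(\g.(\h.(f (g h)))))) (\h.(r ((\f.(\g.(\h.(f (g h))))) h)))) (\d.(\e.((d e) e))))
Step 9: (((t (\f.(\g.(\h.(f (g h)))))) (\h.(r (\g.(\i.(h (g i))))))) (\d.(\e.((d e) e))))

Answer: (((t (\f.(\g.(\h.(f (g h)))))) (\h.(r (\g.(\i.(h (g i))))))) (\d.(\e.((d e) e))))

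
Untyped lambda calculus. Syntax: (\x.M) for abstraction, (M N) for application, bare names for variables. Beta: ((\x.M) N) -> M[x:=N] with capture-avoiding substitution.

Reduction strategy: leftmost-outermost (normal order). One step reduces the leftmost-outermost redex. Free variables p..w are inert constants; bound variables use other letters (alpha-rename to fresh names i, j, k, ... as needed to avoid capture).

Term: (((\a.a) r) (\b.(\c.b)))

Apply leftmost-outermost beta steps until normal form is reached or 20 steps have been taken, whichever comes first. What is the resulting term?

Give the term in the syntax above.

Step 0: (((\a.a) r) (\b.(\c.b)))
Step 1: (r (\b.(\c.b)))

Answer: (r (\b.(\c.b)))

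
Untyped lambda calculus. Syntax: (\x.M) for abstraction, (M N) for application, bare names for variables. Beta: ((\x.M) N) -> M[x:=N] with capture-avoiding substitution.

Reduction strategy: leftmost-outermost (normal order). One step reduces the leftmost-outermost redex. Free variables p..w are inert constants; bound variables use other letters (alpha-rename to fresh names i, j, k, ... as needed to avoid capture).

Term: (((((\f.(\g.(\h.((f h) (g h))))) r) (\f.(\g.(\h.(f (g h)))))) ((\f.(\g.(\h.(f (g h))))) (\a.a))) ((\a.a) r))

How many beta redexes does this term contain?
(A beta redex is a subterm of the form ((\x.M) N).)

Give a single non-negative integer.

Term: (((((\f.(\g.(\h.((f h) (g h))))) r) (\f.(\g.(\h.(f (g h)))))) ((\f.(\g.(\h.(f (g h))))) (\a.a))) ((\a.a) r))
  Redex: ((\f.(\g.(\h.((f h) (g h))))) r)
  Redex: ((\f.(\g.(\h.(f (g h))))) (\a.a))
  Redex: ((\a.a) r)
Total redexes: 3

Answer: 3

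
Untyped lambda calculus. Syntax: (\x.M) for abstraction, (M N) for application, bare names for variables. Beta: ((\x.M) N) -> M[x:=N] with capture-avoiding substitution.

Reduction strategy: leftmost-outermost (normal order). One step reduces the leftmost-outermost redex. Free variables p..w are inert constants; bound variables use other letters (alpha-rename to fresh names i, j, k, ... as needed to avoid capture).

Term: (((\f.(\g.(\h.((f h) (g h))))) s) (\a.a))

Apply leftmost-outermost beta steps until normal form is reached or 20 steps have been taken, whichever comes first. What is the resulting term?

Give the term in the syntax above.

Answer: (\h.((s h) h))

Derivation:
Step 0: (((\f.(\g.(\h.((f h) (g h))))) s) (\a.a))
Step 1: ((\g.(\h.((s h) (g h)))) (\a.a))
Step 2: (\h.((s h) ((\a.a) h)))
Step 3: (\h.((s h) h))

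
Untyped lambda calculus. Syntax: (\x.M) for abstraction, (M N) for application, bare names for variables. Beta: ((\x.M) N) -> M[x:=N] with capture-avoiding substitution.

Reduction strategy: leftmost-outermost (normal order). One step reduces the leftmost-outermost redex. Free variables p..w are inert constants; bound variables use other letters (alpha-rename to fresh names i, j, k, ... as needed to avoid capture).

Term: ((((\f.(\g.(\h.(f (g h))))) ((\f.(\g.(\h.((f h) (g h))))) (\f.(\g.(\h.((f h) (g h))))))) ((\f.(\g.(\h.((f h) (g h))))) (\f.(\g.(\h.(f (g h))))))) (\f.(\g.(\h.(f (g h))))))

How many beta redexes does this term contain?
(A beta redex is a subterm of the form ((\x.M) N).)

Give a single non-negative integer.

Term: ((((\f.(\g.(\h.(f (g h))))) ((\f.(\g.(\h.((f h) (g h))))) (\f.(\g.(\h.((f h) (g h))))))) ((\f.(\g.(\h.((f h) (g h))))) (\f.(\g.(\h.(f (g h))))))) (\f.(\g.(\h.(f (g h))))))
  Redex: ((\f.(\g.(\h.(f (g h))))) ((\f.(\g.(\h.((f h) (g h))))) (\f.(\g.(\h.((f h) (g h)))))))
  Redex: ((\f.(\g.(\h.((f h) (g h))))) (\f.(\g.(\h.((f h) (g h))))))
  Redex: ((\f.(\g.(\h.((f h) (g h))))) (\f.(\g.(\h.(f (g h))))))
Total redexes: 3

Answer: 3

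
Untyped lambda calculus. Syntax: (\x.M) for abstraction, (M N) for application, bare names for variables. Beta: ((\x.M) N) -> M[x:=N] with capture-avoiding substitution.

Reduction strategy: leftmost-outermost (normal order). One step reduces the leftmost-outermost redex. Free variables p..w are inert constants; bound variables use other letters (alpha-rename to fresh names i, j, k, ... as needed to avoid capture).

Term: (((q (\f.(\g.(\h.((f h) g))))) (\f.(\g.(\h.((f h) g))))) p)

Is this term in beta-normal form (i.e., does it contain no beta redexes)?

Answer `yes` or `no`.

Term: (((q (\f.(\g.(\h.((f h) g))))) (\f.(\g.(\h.((f h) g))))) p)
No beta redexes found.

Answer: yes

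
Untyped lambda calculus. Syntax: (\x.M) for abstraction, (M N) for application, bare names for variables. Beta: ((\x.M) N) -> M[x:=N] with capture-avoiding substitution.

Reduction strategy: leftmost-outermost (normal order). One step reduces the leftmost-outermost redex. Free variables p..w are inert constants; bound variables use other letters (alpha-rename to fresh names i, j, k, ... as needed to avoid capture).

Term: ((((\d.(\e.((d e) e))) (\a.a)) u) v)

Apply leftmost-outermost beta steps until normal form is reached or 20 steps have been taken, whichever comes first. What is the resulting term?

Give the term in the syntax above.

Answer: ((u u) v)

Derivation:
Step 0: ((((\d.(\e.((d e) e))) (\a.a)) u) v)
Step 1: (((\e.(((\a.a) e) e)) u) v)
Step 2: ((((\a.a) u) u) v)
Step 3: ((u u) v)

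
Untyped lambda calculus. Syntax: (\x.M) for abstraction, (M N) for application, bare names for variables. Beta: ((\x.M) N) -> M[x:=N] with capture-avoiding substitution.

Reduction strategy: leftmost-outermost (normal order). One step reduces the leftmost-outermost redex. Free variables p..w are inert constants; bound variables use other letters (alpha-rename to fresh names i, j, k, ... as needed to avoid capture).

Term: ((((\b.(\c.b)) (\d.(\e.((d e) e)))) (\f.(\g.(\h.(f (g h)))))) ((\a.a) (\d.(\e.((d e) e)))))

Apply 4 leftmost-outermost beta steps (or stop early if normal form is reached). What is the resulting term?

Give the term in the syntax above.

Step 0: ((((\b.(\c.b)) (\d.(\e.((d e) e)))) (\f.(\g.(\h.(f (g h)))))) ((\a.a) (\d.(\e.((d e) e)))))
Step 1: (((\c.(\d.(\e.((d e) e)))) (\f.(\g.(\h.(f (g h)))))) ((\a.a) (\d.(\e.((d e) e)))))
Step 2: ((\d.(\e.((d e) e))) ((\a.a) (\d.(\e.((d e) e)))))
Step 3: (\e.((((\a.a) (\d.(\e.((d e) e)))) e) e))
Step 4: (\e.(((\d.(\e.((d e) e))) e) e))

Answer: (\e.(((\d.(\e.((d e) e))) e) e))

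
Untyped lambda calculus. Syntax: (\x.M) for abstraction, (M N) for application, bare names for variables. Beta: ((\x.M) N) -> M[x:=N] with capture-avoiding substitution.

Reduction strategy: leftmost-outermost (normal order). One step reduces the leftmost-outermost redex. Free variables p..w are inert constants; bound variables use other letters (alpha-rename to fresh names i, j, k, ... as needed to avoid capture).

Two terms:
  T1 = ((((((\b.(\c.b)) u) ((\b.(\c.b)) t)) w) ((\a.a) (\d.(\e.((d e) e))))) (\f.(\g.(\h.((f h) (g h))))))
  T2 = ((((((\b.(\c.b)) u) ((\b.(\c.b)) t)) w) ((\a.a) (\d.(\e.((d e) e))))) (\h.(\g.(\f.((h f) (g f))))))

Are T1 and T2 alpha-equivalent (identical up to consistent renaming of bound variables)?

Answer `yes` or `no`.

Answer: yes

Derivation:
Term 1: ((((((\b.(\c.b)) u) ((\b.(\c.b)) t)) w) ((\a.a) (\d.(\e.((d e) e))))) (\f.(\g.(\h.((f h) (g h))))))
Term 2: ((((((\b.(\c.b)) u) ((\b.(\c.b)) t)) w) ((\a.a) (\d.(\e.((d e) e))))) (\h.(\g.(\f.((h f) (g f))))))
Alpha-equivalence: compare structure up to binder renaming.
Result: True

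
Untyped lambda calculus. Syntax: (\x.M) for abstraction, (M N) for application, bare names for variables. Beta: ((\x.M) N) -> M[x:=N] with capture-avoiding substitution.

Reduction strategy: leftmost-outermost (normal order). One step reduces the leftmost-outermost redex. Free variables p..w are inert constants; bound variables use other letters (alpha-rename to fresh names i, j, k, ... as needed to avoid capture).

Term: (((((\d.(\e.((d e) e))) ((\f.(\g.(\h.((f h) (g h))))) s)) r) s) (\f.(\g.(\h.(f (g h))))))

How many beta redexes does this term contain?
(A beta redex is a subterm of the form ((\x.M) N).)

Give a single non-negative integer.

Answer: 2

Derivation:
Term: (((((\d.(\e.((d e) e))) ((\f.(\g.(\h.((f h) (g h))))) s)) r) s) (\f.(\g.(\h.(f (g h))))))
  Redex: ((\d.(\e.((d e) e))) ((\f.(\g.(\h.((f h) (g h))))) s))
  Redex: ((\f.(\g.(\h.((f h) (g h))))) s)
Total redexes: 2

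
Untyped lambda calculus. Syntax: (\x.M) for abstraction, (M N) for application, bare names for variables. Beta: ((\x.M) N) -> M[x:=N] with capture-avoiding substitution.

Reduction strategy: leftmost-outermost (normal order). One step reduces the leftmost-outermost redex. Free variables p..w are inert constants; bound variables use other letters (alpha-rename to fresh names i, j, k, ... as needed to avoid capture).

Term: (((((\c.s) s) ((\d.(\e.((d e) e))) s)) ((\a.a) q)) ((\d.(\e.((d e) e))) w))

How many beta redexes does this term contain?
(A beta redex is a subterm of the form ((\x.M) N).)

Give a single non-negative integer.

Term: (((((\c.s) s) ((\d.(\e.((d e) e))) s)) ((\a.a) q)) ((\d.(\e.((d e) e))) w))
  Redex: ((\c.s) s)
  Redex: ((\d.(\e.((d e) e))) s)
  Redex: ((\a.a) q)
  Redex: ((\d.(\e.((d e) e))) w)
Total redexes: 4

Answer: 4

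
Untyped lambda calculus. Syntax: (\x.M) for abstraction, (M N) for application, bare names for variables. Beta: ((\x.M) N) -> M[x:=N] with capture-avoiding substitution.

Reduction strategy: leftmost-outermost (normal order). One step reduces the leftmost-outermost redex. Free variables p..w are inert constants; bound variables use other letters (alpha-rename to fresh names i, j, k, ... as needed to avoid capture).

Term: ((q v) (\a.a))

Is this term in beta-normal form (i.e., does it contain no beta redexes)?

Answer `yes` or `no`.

Answer: yes

Derivation:
Term: ((q v) (\a.a))
No beta redexes found.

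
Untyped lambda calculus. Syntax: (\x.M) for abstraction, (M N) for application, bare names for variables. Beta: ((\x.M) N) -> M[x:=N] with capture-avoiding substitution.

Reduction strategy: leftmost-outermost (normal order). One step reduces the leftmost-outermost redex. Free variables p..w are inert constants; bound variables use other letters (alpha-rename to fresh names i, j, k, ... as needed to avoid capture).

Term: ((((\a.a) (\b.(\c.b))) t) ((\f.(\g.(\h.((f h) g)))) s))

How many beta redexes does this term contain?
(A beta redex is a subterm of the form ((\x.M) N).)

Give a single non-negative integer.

Term: ((((\a.a) (\b.(\c.b))) t) ((\f.(\g.(\h.((f h) g)))) s))
  Redex: ((\a.a) (\b.(\c.b)))
  Redex: ((\f.(\g.(\h.((f h) g)))) s)
Total redexes: 2

Answer: 2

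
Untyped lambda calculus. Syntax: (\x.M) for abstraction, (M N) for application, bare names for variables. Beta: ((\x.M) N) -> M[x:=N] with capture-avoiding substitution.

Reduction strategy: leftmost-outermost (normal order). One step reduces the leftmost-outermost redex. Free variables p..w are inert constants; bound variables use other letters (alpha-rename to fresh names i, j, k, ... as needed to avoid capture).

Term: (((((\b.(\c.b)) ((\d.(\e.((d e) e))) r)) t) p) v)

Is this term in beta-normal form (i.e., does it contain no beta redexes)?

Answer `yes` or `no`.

Term: (((((\b.(\c.b)) ((\d.(\e.((d e) e))) r)) t) p) v)
Found 2 beta redex(es).

Answer: no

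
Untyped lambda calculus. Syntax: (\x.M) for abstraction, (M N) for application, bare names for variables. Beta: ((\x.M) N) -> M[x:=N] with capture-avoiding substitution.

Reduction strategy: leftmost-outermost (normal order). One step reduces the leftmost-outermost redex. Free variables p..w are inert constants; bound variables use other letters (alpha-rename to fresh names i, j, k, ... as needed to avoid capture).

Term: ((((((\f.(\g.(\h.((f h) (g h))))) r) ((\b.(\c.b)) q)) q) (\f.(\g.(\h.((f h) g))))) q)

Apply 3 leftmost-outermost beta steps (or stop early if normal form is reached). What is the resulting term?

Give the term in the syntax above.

Answer: ((((r q) (((\b.(\c.b)) q) q)) (\f.(\g.(\h.((f h) g))))) q)

Derivation:
Step 0: ((((((\f.(\g.(\h.((f h) (g h))))) r) ((\b.(\c.b)) q)) q) (\f.(\g.(\h.((f h) g))))) q)
Step 1: (((((\g.(\h.((r h) (g h)))) ((\b.(\c.b)) q)) q) (\f.(\g.(\h.((f h) g))))) q)
Step 2: ((((\h.((r h) (((\b.(\c.b)) q) h))) q) (\f.(\g.(\h.((f h) g))))) q)
Step 3: ((((r q) (((\b.(\c.b)) q) q)) (\f.(\g.(\h.((f h) g))))) q)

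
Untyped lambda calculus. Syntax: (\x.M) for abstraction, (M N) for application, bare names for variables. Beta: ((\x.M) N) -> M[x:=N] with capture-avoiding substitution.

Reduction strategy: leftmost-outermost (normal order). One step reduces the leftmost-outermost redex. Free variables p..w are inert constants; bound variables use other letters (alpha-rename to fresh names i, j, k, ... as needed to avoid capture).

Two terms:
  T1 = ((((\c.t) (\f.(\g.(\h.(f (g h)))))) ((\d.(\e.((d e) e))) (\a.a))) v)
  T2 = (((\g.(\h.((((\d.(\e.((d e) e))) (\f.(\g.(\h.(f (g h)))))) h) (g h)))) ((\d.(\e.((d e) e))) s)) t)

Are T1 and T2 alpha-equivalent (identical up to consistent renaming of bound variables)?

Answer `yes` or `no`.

Term 1: ((((\c.t) (\f.(\g.(\h.(f (g h)))))) ((\d.(\e.((d e) e))) (\a.a))) v)
Term 2: (((\g.(\h.((((\d.(\e.((d e) e))) (\f.(\g.(\h.(f (g h)))))) h) (g h)))) ((\d.(\e.((d e) e))) s)) t)
Alpha-equivalence: compare structure up to binder renaming.
Result: False

Answer: no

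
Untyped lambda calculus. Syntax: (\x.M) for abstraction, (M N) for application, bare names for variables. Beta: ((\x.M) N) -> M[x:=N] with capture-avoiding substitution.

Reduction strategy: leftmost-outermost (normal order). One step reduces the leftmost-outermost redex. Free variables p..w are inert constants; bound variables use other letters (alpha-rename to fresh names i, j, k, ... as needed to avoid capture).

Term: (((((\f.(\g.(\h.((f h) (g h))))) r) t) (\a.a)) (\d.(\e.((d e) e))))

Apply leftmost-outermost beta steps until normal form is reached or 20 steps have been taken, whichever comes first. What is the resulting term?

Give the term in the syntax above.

Step 0: (((((\f.(\g.(\h.((f h) (g h))))) r) t) (\a.a)) (\d.(\e.((d e) e))))
Step 1: ((((\g.(\h.((r h) (g h)))) t) (\a.a)) (\d.(\e.((d e) e))))
Step 2: (((\h.((r h) (t h))) (\a.a)) (\d.(\e.((d e) e))))
Step 3: (((r (\a.a)) (t (\a.a))) (\d.(\e.((d e) e))))

Answer: (((r (\a.a)) (t (\a.a))) (\d.(\e.((d e) e))))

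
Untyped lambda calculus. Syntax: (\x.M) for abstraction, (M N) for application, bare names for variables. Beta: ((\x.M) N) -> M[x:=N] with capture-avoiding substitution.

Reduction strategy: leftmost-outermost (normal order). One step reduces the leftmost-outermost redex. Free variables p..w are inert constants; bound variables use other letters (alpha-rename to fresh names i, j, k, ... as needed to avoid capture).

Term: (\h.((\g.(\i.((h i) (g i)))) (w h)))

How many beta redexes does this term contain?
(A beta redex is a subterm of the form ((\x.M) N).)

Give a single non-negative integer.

Term: (\h.((\g.(\i.((h i) (g i)))) (w h)))
  Redex: ((\g.(\i.((h i) (g i)))) (w h))
Total redexes: 1

Answer: 1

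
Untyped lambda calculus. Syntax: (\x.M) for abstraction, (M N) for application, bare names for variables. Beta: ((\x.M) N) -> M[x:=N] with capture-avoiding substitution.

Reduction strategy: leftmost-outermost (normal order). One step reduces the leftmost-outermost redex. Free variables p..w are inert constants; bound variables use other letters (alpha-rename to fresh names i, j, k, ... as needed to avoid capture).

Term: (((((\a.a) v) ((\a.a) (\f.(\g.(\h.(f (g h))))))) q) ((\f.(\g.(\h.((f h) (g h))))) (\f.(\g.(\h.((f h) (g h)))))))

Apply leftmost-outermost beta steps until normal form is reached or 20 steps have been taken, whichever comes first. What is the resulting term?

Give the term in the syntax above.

Step 0: (((((\a.a) v) ((\a.a) (\f.(\g.(\h.(f (g h))))))) q) ((\f.(\g.(\h.((f h) (g h))))) (\f.(\g.(\h.((f h) (g h)))))))
Step 1: (((v ((\a.a) (\f.(\g.(\h.(f (g h))))))) q) ((\f.(\g.(\h.((f h) (g h))))) (\f.(\g.(\h.((f h) (g h)))))))
Step 2: (((v (\f.(\g.(\h.(f (g h)))))) q) ((\f.(\g.(\h.((f h) (g h))))) (\f.(\g.(\h.((f h) (g h)))))))
Step 3: (((v (\f.(\g.(\h.(f (g h)))))) q) (\g.(\h.(((\f.(\g.(\h.((f h) (g h))))) h) (g h)))))
Step 4: (((v (\f.(\g.(\h.(f (g h)))))) q) (\g.(\h.((\g.(\i.((h i) (g i)))) (g h)))))
Step 5: (((v (\f.(\g.(\h.(f (g h)))))) q) (\g.(\h.(\i.((h i) ((g h) i))))))

Answer: (((v (\f.(\g.(\h.(f (g h)))))) q) (\g.(\h.(\i.((h i) ((g h) i))))))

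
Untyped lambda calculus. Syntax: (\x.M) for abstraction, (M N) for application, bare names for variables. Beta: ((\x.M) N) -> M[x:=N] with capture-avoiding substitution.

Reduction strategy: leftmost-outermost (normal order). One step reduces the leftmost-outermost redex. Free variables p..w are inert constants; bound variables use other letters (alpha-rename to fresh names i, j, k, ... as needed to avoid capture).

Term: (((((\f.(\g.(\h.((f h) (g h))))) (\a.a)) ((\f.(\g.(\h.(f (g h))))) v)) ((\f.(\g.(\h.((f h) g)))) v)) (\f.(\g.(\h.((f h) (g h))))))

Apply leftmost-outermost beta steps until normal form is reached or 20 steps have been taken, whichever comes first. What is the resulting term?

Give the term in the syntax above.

Step 0: (((((\f.(\g.(\h.((f h) (g h))))) (\a.a)) ((\f.(\g.(\h.(f (g h))))) v)) ((\f.(\g.(\h.((f h) g)))) v)) (\f.(\g.(\h.((f h) (g h))))))
Step 1: ((((\g.(\h.(((\a.a) h) (g h)))) ((\f.(\g.(\h.(f (g h))))) v)) ((\f.(\g.(\h.((f h) g)))) v)) (\f.(\g.(\h.((f h) (g h))))))
Step 2: (((\h.(((\a.a) h) (((\f.(\g.(\h.(f (g h))))) v) h))) ((\f.(\g.(\h.((f h) g)))) v)) (\f.(\g.(\h.((f h) (g h))))))
Step 3: ((((\a.a) ((\f.(\g.(\h.((f h) g)))) v)) (((\f.(\g.(\h.(f (g h))))) v) ((\f.(\g.(\h.((f h) g)))) v))) (\f.(\g.(\h.((f h) (g h))))))
Step 4: ((((\f.(\g.(\h.((f h) g)))) v) (((\f.(\g.(\h.(f (g h))))) v) ((\f.(\g.(\h.((f h) g)))) v))) (\f.(\g.(\h.((f h) (g h))))))
Step 5: (((\g.(\h.((v h) g))) (((\f.(\g.(\h.(f (g h))))) v) ((\f.(\g.(\h.((f h) g)))) v))) (\f.(\g.(\h.((f h) (g h))))))
Step 6: ((\h.((v h) (((\f.(\g.(\h.(f (g h))))) v) ((\f.(\g.(\h.((f h) g)))) v)))) (\f.(\g.(\h.((f h) (g h))))))
Step 7: ((v (\f.(\g.(\h.((f h) (g h)))))) (((\f.(\g.(\h.(f (g h))))) v) ((\f.(\g.(\h.((f h) g)))) v)))
Step 8: ((v (\f.(\g.(\h.((f h) (g h)))))) ((\g.(\h.(v (g h)))) ((\f.(\g.(\h.((f h) g)))) v)))
Step 9: ((v (\f.(\g.(\h.((f h) (g h)))))) (\h.(v (((\f.(\g.(\h.((f h) g)))) v) h))))
Step 10: ((v (\f.(\g.(\h.((f h) (g h)))))) (\h.(v ((\g.(\h.((v h) g))) h))))
Step 11: ((v (\f.(\g.(\h.((f h) (g h)))))) (\h.(v (\i.((v i) h)))))

Answer: ((v (\f.(\g.(\h.((f h) (g h)))))) (\h.(v (\i.((v i) h)))))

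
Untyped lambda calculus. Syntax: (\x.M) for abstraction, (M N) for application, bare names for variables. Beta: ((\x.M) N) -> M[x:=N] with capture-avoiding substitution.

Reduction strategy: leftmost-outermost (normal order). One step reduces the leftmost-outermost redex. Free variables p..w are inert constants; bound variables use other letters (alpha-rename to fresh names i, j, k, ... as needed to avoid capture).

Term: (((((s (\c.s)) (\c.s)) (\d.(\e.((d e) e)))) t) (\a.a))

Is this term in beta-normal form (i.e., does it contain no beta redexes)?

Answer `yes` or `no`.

Answer: yes

Derivation:
Term: (((((s (\c.s)) (\c.s)) (\d.(\e.((d e) e)))) t) (\a.a))
No beta redexes found.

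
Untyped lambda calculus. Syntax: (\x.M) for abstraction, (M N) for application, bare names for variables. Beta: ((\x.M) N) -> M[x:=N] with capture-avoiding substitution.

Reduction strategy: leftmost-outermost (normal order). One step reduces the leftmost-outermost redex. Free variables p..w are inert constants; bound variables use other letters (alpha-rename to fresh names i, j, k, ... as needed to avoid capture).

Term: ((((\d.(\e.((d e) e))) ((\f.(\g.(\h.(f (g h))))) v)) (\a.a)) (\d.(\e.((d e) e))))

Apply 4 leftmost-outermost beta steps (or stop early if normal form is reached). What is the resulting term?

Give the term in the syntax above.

Answer: (((\h.(v ((\a.a) h))) (\a.a)) (\d.(\e.((d e) e))))

Derivation:
Step 0: ((((\d.(\e.((d e) e))) ((\f.(\g.(\h.(f (g h))))) v)) (\a.a)) (\d.(\e.((d e) e))))
Step 1: (((\e.((((\f.(\g.(\h.(f (g h))))) v) e) e)) (\a.a)) (\d.(\e.((d e) e))))
Step 2: (((((\f.(\g.(\h.(f (g h))))) v) (\a.a)) (\a.a)) (\d.(\e.((d e) e))))
Step 3: ((((\g.(\h.(v (g h)))) (\a.a)) (\a.a)) (\d.(\e.((d e) e))))
Step 4: (((\h.(v ((\a.a) h))) (\a.a)) (\d.(\e.((d e) e))))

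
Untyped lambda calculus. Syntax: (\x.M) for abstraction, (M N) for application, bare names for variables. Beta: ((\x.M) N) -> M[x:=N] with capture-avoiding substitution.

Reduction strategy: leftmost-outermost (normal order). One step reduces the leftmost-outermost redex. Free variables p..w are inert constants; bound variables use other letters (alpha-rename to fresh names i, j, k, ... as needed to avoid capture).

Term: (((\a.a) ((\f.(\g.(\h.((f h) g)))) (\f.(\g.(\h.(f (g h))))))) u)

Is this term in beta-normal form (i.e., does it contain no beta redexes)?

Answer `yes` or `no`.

Term: (((\a.a) ((\f.(\g.(\h.((f h) g)))) (\f.(\g.(\h.(f (g h))))))) u)
Found 2 beta redex(es).

Answer: no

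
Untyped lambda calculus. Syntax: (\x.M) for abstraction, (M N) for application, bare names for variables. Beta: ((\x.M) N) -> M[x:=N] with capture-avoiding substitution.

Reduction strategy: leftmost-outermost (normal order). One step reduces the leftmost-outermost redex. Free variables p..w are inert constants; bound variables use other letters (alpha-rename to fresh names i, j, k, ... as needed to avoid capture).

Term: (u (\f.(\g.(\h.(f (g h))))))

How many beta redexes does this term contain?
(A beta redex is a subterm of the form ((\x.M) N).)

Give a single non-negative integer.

Term: (u (\f.(\g.(\h.(f (g h))))))
  (no redexes)
Total redexes: 0

Answer: 0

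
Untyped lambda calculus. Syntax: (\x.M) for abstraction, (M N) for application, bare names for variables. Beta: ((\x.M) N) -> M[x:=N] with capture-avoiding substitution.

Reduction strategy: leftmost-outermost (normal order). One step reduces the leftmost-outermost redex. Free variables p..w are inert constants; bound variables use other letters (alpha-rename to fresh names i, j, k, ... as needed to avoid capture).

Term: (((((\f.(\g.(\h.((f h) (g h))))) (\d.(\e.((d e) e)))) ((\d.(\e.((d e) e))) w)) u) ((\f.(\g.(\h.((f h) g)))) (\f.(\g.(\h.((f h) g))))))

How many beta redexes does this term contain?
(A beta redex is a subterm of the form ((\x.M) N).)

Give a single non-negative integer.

Answer: 3

Derivation:
Term: (((((\f.(\g.(\h.((f h) (g h))))) (\d.(\e.((d e) e)))) ((\d.(\e.((d e) e))) w)) u) ((\f.(\g.(\h.((f h) g)))) (\f.(\g.(\h.((f h) g))))))
  Redex: ((\f.(\g.(\h.((f h) (g h))))) (\d.(\e.((d e) e))))
  Redex: ((\d.(\e.((d e) e))) w)
  Redex: ((\f.(\g.(\h.((f h) g)))) (\f.(\g.(\h.((f h) g)))))
Total redexes: 3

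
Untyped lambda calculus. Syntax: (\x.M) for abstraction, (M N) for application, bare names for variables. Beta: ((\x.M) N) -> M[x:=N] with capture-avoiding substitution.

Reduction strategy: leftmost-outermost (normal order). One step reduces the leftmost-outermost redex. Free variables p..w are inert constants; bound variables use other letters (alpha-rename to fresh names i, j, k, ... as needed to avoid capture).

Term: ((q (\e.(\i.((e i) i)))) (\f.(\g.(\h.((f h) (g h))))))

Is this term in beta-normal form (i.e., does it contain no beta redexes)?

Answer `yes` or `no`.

Answer: yes

Derivation:
Term: ((q (\e.(\i.((e i) i)))) (\f.(\g.(\h.((f h) (g h))))))
No beta redexes found.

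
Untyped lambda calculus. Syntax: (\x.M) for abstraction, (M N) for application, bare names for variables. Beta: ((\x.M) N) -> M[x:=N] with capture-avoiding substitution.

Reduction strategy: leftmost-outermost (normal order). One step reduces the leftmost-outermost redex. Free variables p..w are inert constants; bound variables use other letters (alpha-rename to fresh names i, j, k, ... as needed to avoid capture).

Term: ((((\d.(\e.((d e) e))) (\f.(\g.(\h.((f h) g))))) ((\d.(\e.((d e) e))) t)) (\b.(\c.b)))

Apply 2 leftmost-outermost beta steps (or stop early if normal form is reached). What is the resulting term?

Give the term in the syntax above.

Step 0: ((((\d.(\e.((d e) e))) (\f.(\g.(\h.((f h) g))))) ((\d.(\e.((d e) e))) t)) (\b.(\c.b)))
Step 1: (((\e.(((\f.(\g.(\h.((f h) g)))) e) e)) ((\d.(\e.((d e) e))) t)) (\b.(\c.b)))
Step 2: ((((\f.(\g.(\h.((f h) g)))) ((\d.(\e.((d e) e))) t)) ((\d.(\e.((d e) e))) t)) (\b.(\c.b)))

Answer: ((((\f.(\g.(\h.((f h) g)))) ((\d.(\e.((d e) e))) t)) ((\d.(\e.((d e) e))) t)) (\b.(\c.b)))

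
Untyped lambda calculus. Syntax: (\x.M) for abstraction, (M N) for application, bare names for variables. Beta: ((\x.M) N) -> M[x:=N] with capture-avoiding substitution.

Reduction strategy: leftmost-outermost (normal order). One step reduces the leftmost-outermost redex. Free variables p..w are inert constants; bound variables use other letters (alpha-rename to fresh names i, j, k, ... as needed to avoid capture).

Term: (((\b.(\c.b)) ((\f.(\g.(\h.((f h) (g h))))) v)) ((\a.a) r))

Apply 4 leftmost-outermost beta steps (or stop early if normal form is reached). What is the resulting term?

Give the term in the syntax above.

Answer: (\g.(\h.((v h) (g h))))

Derivation:
Step 0: (((\b.(\c.b)) ((\f.(\g.(\h.((f h) (g h))))) v)) ((\a.a) r))
Step 1: ((\c.((\f.(\g.(\h.((f h) (g h))))) v)) ((\a.a) r))
Step 2: ((\f.(\g.(\h.((f h) (g h))))) v)
Step 3: (\g.(\h.((v h) (g h))))
Step 4: (normal form reached)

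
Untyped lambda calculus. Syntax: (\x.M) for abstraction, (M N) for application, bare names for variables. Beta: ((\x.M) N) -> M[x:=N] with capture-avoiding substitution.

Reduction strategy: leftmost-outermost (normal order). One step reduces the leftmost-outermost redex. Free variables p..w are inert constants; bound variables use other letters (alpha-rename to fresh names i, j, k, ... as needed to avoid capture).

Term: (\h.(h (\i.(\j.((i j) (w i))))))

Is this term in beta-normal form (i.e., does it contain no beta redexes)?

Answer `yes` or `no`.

Term: (\h.(h (\i.(\j.((i j) (w i))))))
No beta redexes found.

Answer: yes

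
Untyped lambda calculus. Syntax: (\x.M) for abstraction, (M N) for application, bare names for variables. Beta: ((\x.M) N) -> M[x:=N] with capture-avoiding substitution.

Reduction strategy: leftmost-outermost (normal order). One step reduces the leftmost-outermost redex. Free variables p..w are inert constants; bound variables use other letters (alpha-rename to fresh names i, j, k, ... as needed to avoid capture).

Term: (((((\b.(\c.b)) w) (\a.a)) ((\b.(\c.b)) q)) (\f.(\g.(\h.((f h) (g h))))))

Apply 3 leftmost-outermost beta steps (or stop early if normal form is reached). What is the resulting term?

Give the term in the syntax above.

Answer: ((w (\c.q)) (\f.(\g.(\h.((f h) (g h))))))

Derivation:
Step 0: (((((\b.(\c.b)) w) (\a.a)) ((\b.(\c.b)) q)) (\f.(\g.(\h.((f h) (g h))))))
Step 1: ((((\c.w) (\a.a)) ((\b.(\c.b)) q)) (\f.(\g.(\h.((f h) (g h))))))
Step 2: ((w ((\b.(\c.b)) q)) (\f.(\g.(\h.((f h) (g h))))))
Step 3: ((w (\c.q)) (\f.(\g.(\h.((f h) (g h))))))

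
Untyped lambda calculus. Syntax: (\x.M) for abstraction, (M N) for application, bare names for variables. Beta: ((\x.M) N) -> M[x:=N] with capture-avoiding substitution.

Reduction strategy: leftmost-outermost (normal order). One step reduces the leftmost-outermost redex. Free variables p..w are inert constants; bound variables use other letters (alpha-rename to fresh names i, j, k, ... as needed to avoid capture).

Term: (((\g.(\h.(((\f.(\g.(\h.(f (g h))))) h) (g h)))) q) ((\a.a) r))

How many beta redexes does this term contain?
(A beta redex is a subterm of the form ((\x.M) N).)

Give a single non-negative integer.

Answer: 3

Derivation:
Term: (((\g.(\h.(((\f.(\g.(\h.(f (g h))))) h) (g h)))) q) ((\a.a) r))
  Redex: ((\g.(\h.(((\f.(\g.(\h.(f (g h))))) h) (g h)))) q)
  Redex: ((\f.(\g.(\h.(f (g h))))) h)
  Redex: ((\a.a) r)
Total redexes: 3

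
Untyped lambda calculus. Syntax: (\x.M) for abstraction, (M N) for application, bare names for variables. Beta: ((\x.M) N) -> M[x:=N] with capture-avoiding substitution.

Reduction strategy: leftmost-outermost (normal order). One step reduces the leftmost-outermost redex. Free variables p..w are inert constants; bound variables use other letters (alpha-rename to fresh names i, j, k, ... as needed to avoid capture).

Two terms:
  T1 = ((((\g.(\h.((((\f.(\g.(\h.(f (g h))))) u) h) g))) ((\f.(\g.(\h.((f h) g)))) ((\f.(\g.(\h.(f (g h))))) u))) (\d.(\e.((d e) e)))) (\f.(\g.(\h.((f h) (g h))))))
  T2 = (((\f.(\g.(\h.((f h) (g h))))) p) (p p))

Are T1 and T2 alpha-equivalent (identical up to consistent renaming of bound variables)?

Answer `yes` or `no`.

Answer: no

Derivation:
Term 1: ((((\g.(\h.((((\f.(\g.(\h.(f (g h))))) u) h) g))) ((\f.(\g.(\h.((f h) g)))) ((\f.(\g.(\h.(f (g h))))) u))) (\d.(\e.((d e) e)))) (\f.(\g.(\h.((f h) (g h))))))
Term 2: (((\f.(\g.(\h.((f h) (g h))))) p) (p p))
Alpha-equivalence: compare structure up to binder renaming.
Result: False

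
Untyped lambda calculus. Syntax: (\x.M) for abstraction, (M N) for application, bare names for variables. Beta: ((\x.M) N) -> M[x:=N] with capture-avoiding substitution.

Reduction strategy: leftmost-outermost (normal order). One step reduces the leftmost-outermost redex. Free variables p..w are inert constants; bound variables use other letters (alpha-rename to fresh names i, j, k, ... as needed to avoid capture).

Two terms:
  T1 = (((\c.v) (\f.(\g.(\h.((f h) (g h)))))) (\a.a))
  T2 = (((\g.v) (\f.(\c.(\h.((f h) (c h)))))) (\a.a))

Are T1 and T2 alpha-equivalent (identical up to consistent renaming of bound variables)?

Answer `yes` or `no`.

Answer: yes

Derivation:
Term 1: (((\c.v) (\f.(\g.(\h.((f h) (g h)))))) (\a.a))
Term 2: (((\g.v) (\f.(\c.(\h.((f h) (c h)))))) (\a.a))
Alpha-equivalence: compare structure up to binder renaming.
Result: True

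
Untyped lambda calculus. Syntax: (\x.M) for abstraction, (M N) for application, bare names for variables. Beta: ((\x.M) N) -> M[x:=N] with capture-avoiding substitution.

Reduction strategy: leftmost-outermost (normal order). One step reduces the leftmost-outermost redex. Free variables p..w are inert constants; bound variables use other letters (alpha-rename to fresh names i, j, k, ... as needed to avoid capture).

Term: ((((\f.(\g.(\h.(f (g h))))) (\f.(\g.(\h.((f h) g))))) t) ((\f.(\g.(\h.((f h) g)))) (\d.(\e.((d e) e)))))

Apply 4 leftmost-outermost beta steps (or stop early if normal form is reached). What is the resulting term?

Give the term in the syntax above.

Step 0: ((((\f.(\g.(\h.(f (g h))))) (\f.(\g.(\h.((f h) g))))) t) ((\f.(\g.(\h.((f h) g)))) (\d.(\e.((d e) e)))))
Step 1: (((\g.(\h.((\f.(\g.(\h.((f h) g)))) (g h)))) t) ((\f.(\g.(\h.((f h) g)))) (\d.(\e.((d e) e)))))
Step 2: ((\h.((\f.(\g.(\h.((f h) g)))) (t h))) ((\f.(\g.(\h.((f h) g)))) (\d.(\e.((d e) e)))))
Step 3: ((\f.(\g.(\h.((f h) g)))) (t ((\f.(\g.(\h.((f h) g)))) (\d.(\e.((d e) e))))))
Step 4: (\g.(\h.(((t ((\f.(\g.(\h.((f h) g)))) (\d.(\e.((d e) e))))) h) g)))

Answer: (\g.(\h.(((t ((\f.(\g.(\h.((f h) g)))) (\d.(\e.((d e) e))))) h) g)))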